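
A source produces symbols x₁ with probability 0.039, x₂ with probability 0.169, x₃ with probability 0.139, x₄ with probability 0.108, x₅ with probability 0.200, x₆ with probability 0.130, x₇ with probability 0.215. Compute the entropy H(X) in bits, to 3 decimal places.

2.682 bits

H = −Σ pᵢ log₂ pᵢ.
−0.039·log₂(0.039) = 0.1825
−0.169·log₂(0.169) = 0.4335
−0.139·log₂(0.139) = 0.3957
−0.108·log₂(0.108) = 0.3468
−0.200·log₂(0.200) = 0.4644
−0.130·log₂(0.130) = 0.3826
−0.215·log₂(0.215) = 0.4768
Sum ≈ 2.6823 → 2.682 bits.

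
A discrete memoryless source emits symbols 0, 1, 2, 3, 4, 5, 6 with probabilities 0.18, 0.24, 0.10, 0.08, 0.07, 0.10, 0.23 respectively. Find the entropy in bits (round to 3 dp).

2.652 bits

H = −Σ pᵢ log₂ pᵢ.
−0.18·log₂(0.18) = 0.4453
−0.24·log₂(0.24) = 0.4941
−0.10·log₂(0.10) = 0.3322
−0.08·log₂(0.08) = 0.2915
−0.07·log₂(0.07) = 0.2686
−0.10·log₂(0.10) = 0.3322
−0.23·log₂(0.23) = 0.4877
Sum ≈ 2.6516 → 2.652 bits.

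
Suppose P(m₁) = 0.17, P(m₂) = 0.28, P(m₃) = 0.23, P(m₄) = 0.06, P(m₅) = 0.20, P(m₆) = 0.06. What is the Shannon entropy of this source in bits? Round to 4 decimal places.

2.3879 bits

H = −Σ pᵢ log₂ pᵢ.
−0.17·log₂(0.17) = 0.4346
−0.28·log₂(0.28) = 0.5142
−0.23·log₂(0.23) = 0.4877
−0.06·log₂(0.06) = 0.2435
−0.20·log₂(0.20) = 0.4644
−0.06·log₂(0.06) = 0.2435
Sum ≈ 2.3879 → 2.3879 bits.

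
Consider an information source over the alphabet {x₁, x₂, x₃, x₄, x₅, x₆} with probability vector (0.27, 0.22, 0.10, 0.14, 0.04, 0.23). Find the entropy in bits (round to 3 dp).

H = −Σ pᵢ log₂ pᵢ.
−0.27·log₂(0.27) = 0.5100
−0.22·log₂(0.22) = 0.4806
−0.10·log₂(0.10) = 0.3322
−0.14·log₂(0.14) = 0.3971
−0.04·log₂(0.04) = 0.1858
−0.23·log₂(0.23) = 0.4877
Sum ≈ 2.3933 → 2.393 bits.

2.393 bits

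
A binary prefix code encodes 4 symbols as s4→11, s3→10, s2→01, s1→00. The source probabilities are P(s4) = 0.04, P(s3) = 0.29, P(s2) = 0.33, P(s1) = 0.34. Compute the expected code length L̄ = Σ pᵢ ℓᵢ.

2 bits/symbol

L̄ = Σ pᵢ·ℓᵢ = 0.04·2 + 0.29·2 + 0.33·2 + 0.34·2 = 2 bits/symbol.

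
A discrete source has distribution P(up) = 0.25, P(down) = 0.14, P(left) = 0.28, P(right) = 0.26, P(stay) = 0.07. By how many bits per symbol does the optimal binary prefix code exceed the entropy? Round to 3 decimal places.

0.025 bits

Entropy H = −Σ p log₂ p ≈ 2.1852 bits.
Huffman merges: 7/100+7/50→21/100; 21/100+1/4→23/50; 13/50+7/25→27/50; 23/50+27/50→1. L = 221/100 ≈ 2.2100.
L − H = 2.2100 − 2.1852 = 0.025 bits.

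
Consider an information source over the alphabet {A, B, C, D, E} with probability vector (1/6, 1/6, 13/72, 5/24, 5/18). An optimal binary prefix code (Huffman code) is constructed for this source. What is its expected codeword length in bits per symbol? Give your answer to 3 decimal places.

2.333 bits/symbol

Repeatedly combine the two least-probable nodes; the expected code length is the sum of the merged weights.
merge 1/6 + 1/6 → 1/3
merge 13/72 + 5/24 → 7/18
merge 5/18 + 1/3 → 11/18
merge 7/18 + 11/18 → 1
L = 1/3 + 7/18 + 11/18 + 1 = 7/3 ≈ 2.333 bits/symbol.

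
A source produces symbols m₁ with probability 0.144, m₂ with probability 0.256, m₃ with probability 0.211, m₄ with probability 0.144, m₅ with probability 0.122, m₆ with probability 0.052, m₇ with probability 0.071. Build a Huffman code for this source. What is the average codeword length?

2.656 bits/symbol

Repeatedly combine the two least-probable nodes; the expected code length is the sum of the merged weights.
merge 13/250 + 71/1000 → 123/1000
merge 61/500 + 123/1000 → 49/200
merge 18/125 + 18/125 → 36/125
merge 211/1000 + 49/200 → 57/125
merge 32/125 + 36/125 → 68/125
merge 57/125 + 68/125 → 1
L = 123/1000 + 49/200 + 36/125 + 57/125 + 68/125 + 1 = 332/125 = 2.656 bits/symbol.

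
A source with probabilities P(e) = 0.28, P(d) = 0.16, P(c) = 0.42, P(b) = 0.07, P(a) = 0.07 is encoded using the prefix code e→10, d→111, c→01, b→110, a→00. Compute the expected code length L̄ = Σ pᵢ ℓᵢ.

L̄ = Σ pᵢ·ℓᵢ = 0.28·2 + 0.16·3 + 0.42·2 + 0.07·3 + 0.07·2 = 2.23 bits/symbol.

2.23 bits/symbol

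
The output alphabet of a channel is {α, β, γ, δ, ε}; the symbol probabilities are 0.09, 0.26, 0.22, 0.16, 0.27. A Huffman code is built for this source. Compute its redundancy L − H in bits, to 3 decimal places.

0.018 bits

Entropy H = −Σ p log₂ p ≈ 2.2316 bits.
Huffman merges: 9/100+4/25→1/4; 11/50+1/4→47/100; 13/50+27/100→53/100; 47/100+53/100→1. L = 9/4 ≈ 2.2500.
L − H = 2.2500 − 2.2316 = 0.018 bits.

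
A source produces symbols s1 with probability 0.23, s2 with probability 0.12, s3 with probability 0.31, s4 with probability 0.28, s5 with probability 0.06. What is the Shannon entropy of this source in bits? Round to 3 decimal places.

H = −Σ pᵢ log₂ pᵢ.
−0.23·log₂(0.23) = 0.4877
−0.12·log₂(0.12) = 0.3671
−0.31·log₂(0.31) = 0.5238
−0.28·log₂(0.28) = 0.5142
−0.06·log₂(0.06) = 0.2435
Sum ≈ 2.1363 → 2.136 bits.

2.136 bits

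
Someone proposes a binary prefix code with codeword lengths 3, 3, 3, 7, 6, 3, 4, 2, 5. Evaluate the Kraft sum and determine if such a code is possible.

0.8671875; yes

With common denominator 2^7 = 128: Σ 2^(−ℓᵢ) = 16/128 + 16/128 + 16/128 + 1/128 + 2/128 + 16/128 + 8/128 + 32/128 + 4/128 = 111/128 = 0.8671875.
Kraft's inequality requires Σ ≤ 1; here Σ = 0.8671875 ≤ 1, so such a prefix code exists.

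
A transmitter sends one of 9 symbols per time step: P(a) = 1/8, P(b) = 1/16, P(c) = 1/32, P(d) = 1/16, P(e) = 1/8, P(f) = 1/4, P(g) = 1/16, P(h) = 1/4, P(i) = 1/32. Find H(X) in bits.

Each probability is a power of 1/2, so log₂(1/p) is an integer.
H = Σ p·log₂(1/p) = 1/8·3 + 1/16·4 + 1/32·5 + 1/16·4 + 1/8·3 + 1/4·2 + 1/16·4 + 1/4·2 + 1/32·5 = 2.8125 bits.

2.8125 bits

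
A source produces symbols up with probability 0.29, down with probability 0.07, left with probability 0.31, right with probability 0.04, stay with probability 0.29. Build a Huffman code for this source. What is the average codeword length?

Repeatedly combine the two least-probable nodes; the expected code length is the sum of the merged weights.
merge 1/25 + 7/100 → 11/100
merge 11/100 + 29/100 → 2/5
merge 29/100 + 31/100 → 3/5
merge 2/5 + 3/5 → 1
L = 11/100 + 2/5 + 3/5 + 1 = 211/100 = 2.11 bits/symbol.

2.11 bits/symbol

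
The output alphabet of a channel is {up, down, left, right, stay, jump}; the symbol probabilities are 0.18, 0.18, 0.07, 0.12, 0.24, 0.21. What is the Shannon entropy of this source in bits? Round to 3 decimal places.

H = −Σ pᵢ log₂ pᵢ.
−0.18·log₂(0.18) = 0.4453
−0.18·log₂(0.18) = 0.4453
−0.07·log₂(0.07) = 0.2686
−0.12·log₂(0.12) = 0.3671
−0.24·log₂(0.24) = 0.4941
−0.21·log₂(0.21) = 0.4728
Sum ≈ 2.4932 → 2.493 bits.

2.493 bits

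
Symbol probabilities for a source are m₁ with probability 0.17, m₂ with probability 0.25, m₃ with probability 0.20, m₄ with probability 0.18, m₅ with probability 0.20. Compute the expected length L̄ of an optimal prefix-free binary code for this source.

Repeatedly combine the two least-probable nodes; the expected code length is the sum of the merged weights.
merge 17/100 + 9/50 → 7/20
merge 1/5 + 1/5 → 2/5
merge 1/4 + 7/20 → 3/5
merge 2/5 + 3/5 → 1
L = 7/20 + 2/5 + 3/5 + 1 = 47/20 = 2.35 bits/symbol.

2.35 bits/symbol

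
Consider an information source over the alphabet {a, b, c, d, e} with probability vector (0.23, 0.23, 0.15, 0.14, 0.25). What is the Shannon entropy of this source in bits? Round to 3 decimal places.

2.283 bits

H = −Σ pᵢ log₂ pᵢ.
−0.23·log₂(0.23) = 0.4877
−0.23·log₂(0.23) = 0.4877
−0.15·log₂(0.15) = 0.4105
−0.14·log₂(0.14) = 0.3971
−0.25·log₂(0.25) = 0.5000
Sum ≈ 2.2830 → 2.283 bits.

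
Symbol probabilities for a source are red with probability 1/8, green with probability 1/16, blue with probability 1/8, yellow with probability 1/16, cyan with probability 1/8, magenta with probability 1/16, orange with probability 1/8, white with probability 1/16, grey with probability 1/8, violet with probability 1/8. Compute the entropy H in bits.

3.25 bits

Each probability is a power of 1/2, so log₂(1/p) is an integer.
H = Σ p·log₂(1/p) = 1/8·3 + 1/16·4 + 1/8·3 + 1/16·4 + 1/8·3 + 1/16·4 + 1/8·3 + 1/16·4 + 1/8·3 + 1/8·3 = 3.25 bits.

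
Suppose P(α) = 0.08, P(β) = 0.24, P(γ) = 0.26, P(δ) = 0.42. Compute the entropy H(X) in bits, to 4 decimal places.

1.8166 bits

H = −Σ pᵢ log₂ pᵢ.
−0.08·log₂(0.08) = 0.2915
−0.24·log₂(0.24) = 0.4941
−0.26·log₂(0.26) = 0.5053
−0.42·log₂(0.42) = 0.5256
Sum ≈ 1.8166 → 1.8166 bits.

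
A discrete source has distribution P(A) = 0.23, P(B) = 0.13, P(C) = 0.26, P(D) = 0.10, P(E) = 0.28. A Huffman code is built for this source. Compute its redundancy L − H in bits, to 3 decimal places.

0.008 bits

Entropy H = −Σ p log₂ p ≈ 2.2220 bits.
Huffman merges: 1/10+13/100→23/100; 23/100+23/100→23/50; 13/50+7/25→27/50; 23/50+27/50→1. L = 223/100 ≈ 2.2300.
L − H = 2.2300 − 2.2220 = 0.008 bits.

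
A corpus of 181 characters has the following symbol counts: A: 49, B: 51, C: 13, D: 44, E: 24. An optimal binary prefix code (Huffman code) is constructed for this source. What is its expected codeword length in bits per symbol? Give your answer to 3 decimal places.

2.204 bits/symbol

Probabilities are the counts divided by 181.
Repeatedly combine the two least-probable nodes; the expected code length is the sum of the merged weights.
merge 13/181 + 24/181 → 37/181
merge 37/181 + 44/181 → 81/181
merge 49/181 + 51/181 → 100/181
merge 81/181 + 100/181 → 1
L = 37/181 + 81/181 + 100/181 + 1 = 399/181 ≈ 2.204 bits/symbol.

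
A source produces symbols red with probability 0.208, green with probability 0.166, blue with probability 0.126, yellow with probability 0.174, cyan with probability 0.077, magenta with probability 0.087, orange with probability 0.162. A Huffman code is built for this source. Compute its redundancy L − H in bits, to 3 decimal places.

Entropy H = −Σ p log₂ p ≈ 2.7335 bits.
Huffman merges: 77/1000+87/1000→41/250; 63/500+81/500→36/125; 41/250+83/500→33/100; 87/500+26/125→191/500; 36/125+33/100→309/500; 191/500+309/500→1. L = 1391/500 ≈ 2.7820.
L − H = 2.7820 − 2.7335 = 0.049 bits.

0.049 bits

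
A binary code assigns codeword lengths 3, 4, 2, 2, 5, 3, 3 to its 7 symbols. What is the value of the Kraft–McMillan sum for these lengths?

With common denominator 2^5 = 32: Σ 2^(−ℓᵢ) = 4/32 + 2/32 + 8/32 + 8/32 + 1/32 + 4/32 + 4/32 = 31/32 = 0.96875.

0.96875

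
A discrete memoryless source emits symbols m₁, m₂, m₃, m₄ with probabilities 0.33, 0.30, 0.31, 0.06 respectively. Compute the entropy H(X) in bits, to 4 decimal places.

1.8162 bits

H = −Σ pᵢ log₂ pᵢ.
−0.33·log₂(0.33) = 0.5278
−0.30·log₂(0.30) = 0.5211
−0.31·log₂(0.31) = 0.5238
−0.06·log₂(0.06) = 0.2435
Sum ≈ 1.8162 → 1.8162 bits.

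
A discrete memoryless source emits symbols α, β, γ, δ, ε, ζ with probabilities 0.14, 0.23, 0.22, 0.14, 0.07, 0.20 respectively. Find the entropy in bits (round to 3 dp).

H = −Σ pᵢ log₂ pᵢ.
−0.14·log₂(0.14) = 0.3971
−0.23·log₂(0.23) = 0.4877
−0.22·log₂(0.22) = 0.4806
−0.14·log₂(0.14) = 0.3971
−0.07·log₂(0.07) = 0.2686
−0.20·log₂(0.20) = 0.4644
Sum ≈ 2.4954 → 2.495 bits.

2.495 bits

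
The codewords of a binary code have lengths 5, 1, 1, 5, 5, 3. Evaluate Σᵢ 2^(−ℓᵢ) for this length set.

1.21875

With common denominator 2^5 = 32: Σ 2^(−ℓᵢ) = 1/32 + 16/32 + 16/32 + 1/32 + 1/32 + 4/32 = 39/32 = 1.21875.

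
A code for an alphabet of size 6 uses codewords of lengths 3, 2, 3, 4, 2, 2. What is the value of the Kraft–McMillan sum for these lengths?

1.0625

With common denominator 2^4 = 16: Σ 2^(−ℓᵢ) = 2/16 + 4/16 + 2/16 + 1/16 + 4/16 + 4/16 = 17/16 = 1.0625.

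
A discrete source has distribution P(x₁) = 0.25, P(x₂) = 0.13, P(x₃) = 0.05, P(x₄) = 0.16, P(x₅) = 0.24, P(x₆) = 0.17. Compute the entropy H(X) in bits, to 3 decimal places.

H = −Σ pᵢ log₂ pᵢ.
−0.25·log₂(0.25) = 0.5000
−0.13·log₂(0.13) = 0.3826
−0.05·log₂(0.05) = 0.2161
−0.16·log₂(0.16) = 0.4230
−0.24·log₂(0.24) = 0.4941
−0.17·log₂(0.17) = 0.4346
Sum ≈ 2.4505 → 2.450 bits.

2.450 bits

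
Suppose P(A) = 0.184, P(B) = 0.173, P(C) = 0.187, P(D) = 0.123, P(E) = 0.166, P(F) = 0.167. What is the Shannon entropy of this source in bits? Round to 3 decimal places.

H = −Σ pᵢ log₂ pᵢ.
−0.184·log₂(0.184) = 0.4494
−0.173·log₂(0.173) = 0.4379
−0.187·log₂(0.187) = 0.4523
−0.123·log₂(0.123) = 0.3719
−0.166·log₂(0.166) = 0.4301
−0.167·log₂(0.167) = 0.4312
Sum ≈ 2.5727 → 2.573 bits.

2.573 bits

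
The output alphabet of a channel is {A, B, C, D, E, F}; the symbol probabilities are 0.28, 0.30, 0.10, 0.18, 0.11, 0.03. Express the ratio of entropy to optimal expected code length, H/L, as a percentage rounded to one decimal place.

97.7%

Entropy H = −Σ p log₂ p ≈ 2.3149 bits.
Huffman merges: 3/100+1/10→13/100; 11/100+13/100→6/25; 9/50+6/25→21/50; 7/25+3/10→29/50; 21/50+29/50→1. L = 237/100 ≈ 2.3700.
Efficiency = H/L = 2.3149/2.3700 = 97.7%.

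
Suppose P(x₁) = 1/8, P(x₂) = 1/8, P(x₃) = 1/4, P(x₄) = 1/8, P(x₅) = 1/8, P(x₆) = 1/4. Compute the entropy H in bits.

Each probability is a power of 1/2, so log₂(1/p) is an integer.
H = Σ p·log₂(1/p) = 1/8·3 + 1/8·3 + 1/4·2 + 1/8·3 + 1/8·3 + 1/4·2 = 2.5 bits.

2.5 bits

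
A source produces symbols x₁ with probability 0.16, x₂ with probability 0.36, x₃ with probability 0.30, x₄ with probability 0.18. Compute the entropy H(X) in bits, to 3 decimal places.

H = −Σ pᵢ log₂ pᵢ.
−0.16·log₂(0.16) = 0.4230
−0.36·log₂(0.36) = 0.5306
−0.30·log₂(0.30) = 0.5211
−0.18·log₂(0.18) = 0.4453
Sum ≈ 1.9200 → 1.920 bits.

1.920 bits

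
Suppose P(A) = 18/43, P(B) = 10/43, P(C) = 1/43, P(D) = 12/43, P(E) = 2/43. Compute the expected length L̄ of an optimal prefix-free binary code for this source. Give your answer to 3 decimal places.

1.953 bits/symbol

Repeatedly combine the two least-probable nodes; the expected code length is the sum of the merged weights.
merge 1/43 + 2/43 → 3/43
merge 3/43 + 10/43 → 13/43
merge 12/43 + 13/43 → 25/43
merge 18/43 + 25/43 → 1
L = 3/43 + 13/43 + 25/43 + 1 = 84/43 ≈ 1.953 bits/symbol.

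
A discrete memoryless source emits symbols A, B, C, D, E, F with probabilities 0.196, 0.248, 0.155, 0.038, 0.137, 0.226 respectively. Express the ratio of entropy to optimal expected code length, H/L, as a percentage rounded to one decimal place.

97.2%

Entropy H = −Σ p log₂ p ≈ 2.4336 bits.
Huffman merges: 19/500+137/1000→7/40; 31/200+7/40→33/100; 49/250+113/500→211/500; 31/125+33/100→289/500; 211/500+289/500→1. L = 501/200 ≈ 2.5050.
Efficiency = H/L = 2.4336/2.5050 = 97.2%.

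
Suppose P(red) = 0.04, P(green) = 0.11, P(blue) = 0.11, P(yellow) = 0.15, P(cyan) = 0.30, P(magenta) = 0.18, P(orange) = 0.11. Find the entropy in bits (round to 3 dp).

H = −Σ pᵢ log₂ pᵢ.
−0.04·log₂(0.04) = 0.1858
−0.11·log₂(0.11) = 0.3503
−0.11·log₂(0.11) = 0.3503
−0.15·log₂(0.15) = 0.4105
−0.30·log₂(0.30) = 0.5211
−0.18·log₂(0.18) = 0.4453
−0.11·log₂(0.11) = 0.3503
Sum ≈ 2.6136 → 2.614 bits.

2.614 bits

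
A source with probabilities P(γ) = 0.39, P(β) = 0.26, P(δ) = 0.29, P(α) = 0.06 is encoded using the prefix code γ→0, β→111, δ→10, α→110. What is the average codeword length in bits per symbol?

1.93 bits/symbol

L̄ = Σ pᵢ·ℓᵢ = 0.39·1 + 0.26·3 + 0.29·2 + 0.06·3 = 1.93 bits/symbol.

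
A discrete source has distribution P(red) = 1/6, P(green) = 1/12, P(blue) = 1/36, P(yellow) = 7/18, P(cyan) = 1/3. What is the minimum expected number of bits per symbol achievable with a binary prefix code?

Repeatedly combine the two least-probable nodes; the expected code length is the sum of the merged weights.
merge 1/36 + 1/12 → 1/9
merge 1/9 + 1/6 → 5/18
merge 5/18 + 1/3 → 11/18
merge 7/18 + 11/18 → 1
L = 1/9 + 5/18 + 11/18 + 1 = 2 bits/symbol.

2 bits/symbol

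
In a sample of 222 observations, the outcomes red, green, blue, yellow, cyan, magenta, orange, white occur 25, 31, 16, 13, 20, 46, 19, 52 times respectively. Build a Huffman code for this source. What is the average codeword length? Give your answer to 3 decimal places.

2.865 bits/symbol

Probabilities are the counts divided by 222.
Repeatedly combine the two least-probable nodes; the expected code length is the sum of the merged weights.
merge 13/222 + 8/111 → 29/222
merge 19/222 + 10/111 → 13/74
merge 25/222 + 29/222 → 9/37
merge 31/222 + 13/74 → 35/111
merge 23/111 + 26/111 → 49/111
merge 9/37 + 35/111 → 62/111
merge 49/111 + 62/111 → 1
L = 29/222 + 13/74 + 9/37 + 35/111 + 49/111 + 62/111 + 1 = 106/37 ≈ 2.865 bits/symbol.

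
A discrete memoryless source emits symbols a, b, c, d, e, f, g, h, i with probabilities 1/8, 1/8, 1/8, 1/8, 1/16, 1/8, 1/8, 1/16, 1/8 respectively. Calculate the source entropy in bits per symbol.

3.125 bits

Each probability is a power of 1/2, so log₂(1/p) is an integer.
H = Σ p·log₂(1/p) = 1/8·3 + 1/8·3 + 1/8·3 + 1/8·3 + 1/16·4 + 1/8·3 + 1/8·3 + 1/16·4 + 1/8·3 = 3.125 bits.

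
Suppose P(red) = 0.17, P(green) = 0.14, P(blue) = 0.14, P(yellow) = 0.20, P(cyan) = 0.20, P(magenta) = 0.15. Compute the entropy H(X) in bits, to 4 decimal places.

2.5681 bits

H = −Σ pᵢ log₂ pᵢ.
−0.17·log₂(0.17) = 0.4346
−0.14·log₂(0.14) = 0.3971
−0.14·log₂(0.14) = 0.3971
−0.20·log₂(0.20) = 0.4644
−0.20·log₂(0.20) = 0.4644
−0.15·log₂(0.15) = 0.4105
Sum ≈ 2.5681 → 2.5681 bits.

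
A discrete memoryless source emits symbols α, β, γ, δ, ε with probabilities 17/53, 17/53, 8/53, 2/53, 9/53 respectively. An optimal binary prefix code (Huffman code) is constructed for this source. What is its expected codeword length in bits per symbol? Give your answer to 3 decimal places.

2.189 bits/symbol

Repeatedly combine the two least-probable nodes; the expected code length is the sum of the merged weights.
merge 2/53 + 8/53 → 10/53
merge 9/53 + 10/53 → 19/53
merge 17/53 + 17/53 → 34/53
merge 19/53 + 34/53 → 1
L = 10/53 + 19/53 + 34/53 + 1 = 116/53 ≈ 2.189 bits/symbol.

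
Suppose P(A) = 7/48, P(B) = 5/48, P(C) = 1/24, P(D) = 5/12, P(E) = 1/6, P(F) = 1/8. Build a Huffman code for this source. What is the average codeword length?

2.3125 bits/symbol

Repeatedly combine the two least-probable nodes; the expected code length is the sum of the merged weights.
merge 1/24 + 5/48 → 7/48
merge 1/8 + 7/48 → 13/48
merge 7/48 + 1/6 → 5/16
merge 13/48 + 5/16 → 7/12
merge 5/12 + 7/12 → 1
L = 7/48 + 13/48 + 5/16 + 7/12 + 1 = 37/16 = 2.3125 bits/symbol.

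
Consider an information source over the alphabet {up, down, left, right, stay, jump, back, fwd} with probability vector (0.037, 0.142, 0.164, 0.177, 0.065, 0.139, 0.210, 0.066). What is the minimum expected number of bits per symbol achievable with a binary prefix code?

Repeatedly combine the two least-probable nodes; the expected code length is the sum of the merged weights.
merge 37/1000 + 13/200 → 51/500
merge 33/500 + 51/500 → 21/125
merge 139/1000 + 71/500 → 281/1000
merge 41/250 + 21/125 → 83/250
merge 177/1000 + 21/100 → 387/1000
merge 281/1000 + 83/250 → 613/1000
merge 387/1000 + 613/1000 → 1
L = 51/500 + 21/125 + 281/1000 + 83/250 + 387/1000 + 613/1000 + 1 = 2883/1000 = 2.883 bits/symbol.

2.883 bits/symbol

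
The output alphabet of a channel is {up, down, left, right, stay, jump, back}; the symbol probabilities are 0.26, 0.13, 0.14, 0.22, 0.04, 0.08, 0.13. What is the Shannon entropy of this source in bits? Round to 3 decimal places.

H = −Σ pᵢ log₂ pᵢ.
−0.26·log₂(0.26) = 0.5053
−0.13·log₂(0.13) = 0.3826
−0.14·log₂(0.14) = 0.3971
−0.22·log₂(0.22) = 0.4806
−0.04·log₂(0.04) = 0.1858
−0.08·log₂(0.08) = 0.2915
−0.13·log₂(0.13) = 0.3826
Sum ≈ 2.6255 → 2.626 bits.

2.626 bits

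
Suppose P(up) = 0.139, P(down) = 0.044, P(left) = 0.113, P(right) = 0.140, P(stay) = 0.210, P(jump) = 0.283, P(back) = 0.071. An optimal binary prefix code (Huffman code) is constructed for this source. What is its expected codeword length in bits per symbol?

2.622 bits/symbol

Repeatedly combine the two least-probable nodes; the expected code length is the sum of the merged weights.
merge 11/250 + 71/1000 → 23/200
merge 113/1000 + 23/200 → 57/250
merge 139/1000 + 7/50 → 279/1000
merge 21/100 + 57/250 → 219/500
merge 279/1000 + 283/1000 → 281/500
merge 219/500 + 281/500 → 1
L = 23/200 + 57/250 + 279/1000 + 219/500 + 281/500 + 1 = 1311/500 = 2.622 bits/symbol.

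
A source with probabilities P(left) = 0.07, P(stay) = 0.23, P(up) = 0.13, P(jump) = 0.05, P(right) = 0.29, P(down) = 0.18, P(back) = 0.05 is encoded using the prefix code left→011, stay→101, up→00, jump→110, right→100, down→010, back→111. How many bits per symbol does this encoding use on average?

2.87 bits/symbol

L̄ = Σ pᵢ·ℓᵢ = 0.07·3 + 0.23·3 + 0.13·2 + 0.05·3 + 0.29·3 + 0.18·3 + 0.05·3 = 2.87 bits/symbol.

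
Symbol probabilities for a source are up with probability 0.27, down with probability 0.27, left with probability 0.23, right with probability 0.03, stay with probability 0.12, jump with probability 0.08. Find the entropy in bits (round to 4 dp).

2.3181 bits

H = −Σ pᵢ log₂ pᵢ.
−0.27·log₂(0.27) = 0.5100
−0.27·log₂(0.27) = 0.5100
−0.23·log₂(0.23) = 0.4877
−0.03·log₂(0.03) = 0.1518
−0.12·log₂(0.12) = 0.3671
−0.08·log₂(0.08) = 0.2915
Sum ≈ 2.3181 → 2.3181 bits.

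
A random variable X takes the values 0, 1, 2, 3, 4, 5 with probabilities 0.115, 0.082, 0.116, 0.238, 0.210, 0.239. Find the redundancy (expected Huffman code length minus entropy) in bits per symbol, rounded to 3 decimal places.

0.036 bits

Entropy H = −Σ p log₂ p ≈ 2.4744 bits.
Huffman merges: 41/500+23/200→197/1000; 29/250+197/1000→313/1000; 21/100+119/500→56/125; 239/1000+313/1000→69/125; 56/125+69/125→1. L = 251/100 ≈ 2.5100.
L − H = 2.5100 − 2.4744 = 0.036 bits.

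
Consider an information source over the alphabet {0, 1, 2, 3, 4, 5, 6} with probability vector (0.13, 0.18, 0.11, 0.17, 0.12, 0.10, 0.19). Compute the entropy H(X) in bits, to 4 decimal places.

H = −Σ pᵢ log₂ pᵢ.
−0.13·log₂(0.13) = 0.3826
−0.18·log₂(0.18) = 0.4453
−0.11·log₂(0.11) = 0.3503
−0.17·log₂(0.17) = 0.4346
−0.12·log₂(0.12) = 0.3671
−0.10·log₂(0.10) = 0.3322
−0.19·log₂(0.19) = 0.4552
Sum ≈ 2.7673 → 2.7673 bits.

2.7673 bits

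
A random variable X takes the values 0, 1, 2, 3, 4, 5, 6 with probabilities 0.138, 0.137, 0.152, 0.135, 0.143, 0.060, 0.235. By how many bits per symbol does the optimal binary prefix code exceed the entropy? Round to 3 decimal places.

0.039 bits

Entropy H = −Σ p log₂ p ≈ 2.7261 bits.
Huffman merges: 3/50+27/200→39/200; 137/1000+69/500→11/40; 143/1000+19/125→59/200; 39/200+47/200→43/100; 11/40+59/200→57/100; 43/100+57/100→1. L = 553/200 ≈ 2.7650.
L − H = 2.7650 − 2.7261 = 0.039 bits.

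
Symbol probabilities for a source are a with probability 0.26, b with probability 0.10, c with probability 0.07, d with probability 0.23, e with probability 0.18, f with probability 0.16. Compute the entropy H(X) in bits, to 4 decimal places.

H = −Σ pᵢ log₂ pᵢ.
−0.26·log₂(0.26) = 0.5053
−0.10·log₂(0.10) = 0.3322
−0.07·log₂(0.07) = 0.2686
−0.23·log₂(0.23) = 0.4877
−0.18·log₂(0.18) = 0.4453
−0.16·log₂(0.16) = 0.4230
Sum ≈ 2.4620 → 2.4620 bits.

2.4620 bits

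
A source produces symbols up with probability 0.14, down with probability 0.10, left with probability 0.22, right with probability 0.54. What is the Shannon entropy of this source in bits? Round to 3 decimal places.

H = −Σ pᵢ log₂ pᵢ.
−0.14·log₂(0.14) = 0.3971
−0.10·log₂(0.10) = 0.3322
−0.22·log₂(0.22) = 0.4806
−0.54·log₂(0.54) = 0.4800
Sum ≈ 1.6899 → 1.690 bits.

1.690 bits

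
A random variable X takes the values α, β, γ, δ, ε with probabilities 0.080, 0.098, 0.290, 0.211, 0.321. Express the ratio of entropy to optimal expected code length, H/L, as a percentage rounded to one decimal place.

Entropy H = −Σ p log₂ p ≈ 2.1377 bits.
Huffman merges: 2/25+49/500→89/500; 89/500+211/1000→389/1000; 29/100+321/1000→611/1000; 389/1000+611/1000→1. L = 1089/500 ≈ 2.1780.
Efficiency = H/L = 2.1377/2.1780 = 98.1%.

98.1%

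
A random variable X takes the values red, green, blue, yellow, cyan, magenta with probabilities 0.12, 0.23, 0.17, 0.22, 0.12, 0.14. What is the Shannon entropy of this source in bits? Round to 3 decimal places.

2.534 bits

H = −Σ pᵢ log₂ pᵢ.
−0.12·log₂(0.12) = 0.3671
−0.23·log₂(0.23) = 0.4877
−0.17·log₂(0.17) = 0.4346
−0.22·log₂(0.22) = 0.4806
−0.12·log₂(0.12) = 0.3671
−0.14·log₂(0.14) = 0.3971
Sum ≈ 2.5341 → 2.534 bits.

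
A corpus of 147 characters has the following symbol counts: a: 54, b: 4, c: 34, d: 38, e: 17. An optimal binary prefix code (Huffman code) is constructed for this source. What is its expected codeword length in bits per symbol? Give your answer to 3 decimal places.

2.143 bits/symbol

Probabilities are the counts divided by 147.
Repeatedly combine the two least-probable nodes; the expected code length is the sum of the merged weights.
merge 4/147 + 17/147 → 1/7
merge 1/7 + 34/147 → 55/147
merge 38/147 + 18/49 → 92/147
merge 55/147 + 92/147 → 1
L = 1/7 + 55/147 + 92/147 + 1 = 15/7 ≈ 2.143 bits/symbol.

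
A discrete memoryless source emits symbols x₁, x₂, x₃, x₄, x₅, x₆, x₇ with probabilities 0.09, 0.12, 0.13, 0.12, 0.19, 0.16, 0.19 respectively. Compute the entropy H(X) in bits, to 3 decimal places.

2.763 bits

H = −Σ pᵢ log₂ pᵢ.
−0.09·log₂(0.09) = 0.3127
−0.12·log₂(0.12) = 0.3671
−0.13·log₂(0.13) = 0.3826
−0.12·log₂(0.12) = 0.3671
−0.19·log₂(0.19) = 0.4552
−0.16·log₂(0.16) = 0.4230
−0.19·log₂(0.19) = 0.4552
Sum ≈ 2.7629 → 2.763 bits.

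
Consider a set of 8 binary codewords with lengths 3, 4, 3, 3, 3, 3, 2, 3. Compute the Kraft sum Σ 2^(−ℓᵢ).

1.0625

With common denominator 2^4 = 16: Σ 2^(−ℓᵢ) = 2/16 + 1/16 + 2/16 + 2/16 + 2/16 + 2/16 + 4/16 + 2/16 = 17/16 = 1.0625.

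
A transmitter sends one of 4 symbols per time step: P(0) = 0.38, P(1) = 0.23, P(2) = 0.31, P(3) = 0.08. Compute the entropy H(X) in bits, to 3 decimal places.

1.833 bits

H = −Σ pᵢ log₂ pᵢ.
−0.38·log₂(0.38) = 0.5305
−0.23·log₂(0.23) = 0.4877
−0.31·log₂(0.31) = 0.5238
−0.08·log₂(0.08) = 0.2915
Sum ≈ 1.8334 → 1.833 bits.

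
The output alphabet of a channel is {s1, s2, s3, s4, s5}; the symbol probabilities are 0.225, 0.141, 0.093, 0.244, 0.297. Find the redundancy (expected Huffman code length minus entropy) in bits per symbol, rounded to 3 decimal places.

Entropy H = −Σ p log₂ p ≈ 2.2181 bits.
Huffman merges: 93/1000+141/1000→117/500; 9/40+117/500→459/1000; 61/250+297/1000→541/1000; 459/1000+541/1000→1. L = 1117/500 ≈ 2.2340.
L − H = 2.2340 − 2.2181 = 0.016 bits.

0.016 bits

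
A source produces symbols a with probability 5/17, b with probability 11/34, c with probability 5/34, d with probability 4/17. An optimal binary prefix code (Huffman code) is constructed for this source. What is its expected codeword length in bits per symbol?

Repeatedly combine the two least-probable nodes; the expected code length is the sum of the merged weights.
merge 5/34 + 4/17 → 13/34
merge 5/17 + 11/34 → 21/34
merge 13/34 + 21/34 → 1
L = 13/34 + 21/34 + 1 = 2 bits/symbol.

2 bits/symbol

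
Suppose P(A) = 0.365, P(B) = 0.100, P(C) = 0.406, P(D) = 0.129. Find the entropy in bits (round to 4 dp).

1.7720 bits

H = −Σ pᵢ log₂ pᵢ.
−0.365·log₂(0.365) = 0.5307
−0.100·log₂(0.100) = 0.3322
−0.406·log₂(0.406) = 0.5280
−0.129·log₂(0.129) = 0.3811
Sum ≈ 1.7720 → 1.7720 bits.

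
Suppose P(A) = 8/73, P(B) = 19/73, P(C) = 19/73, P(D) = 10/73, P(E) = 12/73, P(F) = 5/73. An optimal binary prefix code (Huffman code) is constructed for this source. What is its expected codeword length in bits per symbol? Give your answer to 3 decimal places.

Repeatedly combine the two least-probable nodes; the expected code length is the sum of the merged weights.
merge 5/73 + 8/73 → 13/73
merge 10/73 + 12/73 → 22/73
merge 13/73 + 19/73 → 32/73
merge 19/73 + 22/73 → 41/73
merge 32/73 + 41/73 → 1
L = 13/73 + 22/73 + 32/73 + 41/73 + 1 = 181/73 ≈ 2.479 bits/symbol.

2.479 bits/symbol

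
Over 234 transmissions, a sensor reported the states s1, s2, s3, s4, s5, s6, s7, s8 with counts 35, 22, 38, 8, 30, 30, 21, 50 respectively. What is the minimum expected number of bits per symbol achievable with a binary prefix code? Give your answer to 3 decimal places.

Probabilities are the counts divided by 234.
Repeatedly combine the two least-probable nodes; the expected code length is the sum of the merged weights.
merge 4/117 + 7/78 → 29/234
merge 11/117 + 29/234 → 17/78
merge 5/39 + 5/39 → 10/39
merge 35/234 + 19/117 → 73/234
merge 25/117 + 17/78 → 101/234
merge 10/39 + 73/234 → 133/234
merge 101/234 + 133/234 → 1
L = 29/234 + 17/78 + 10/39 + 73/234 + 101/234 + 133/234 + 1 = 227/78 ≈ 2.910 bits/symbol.

2.910 bits/symbol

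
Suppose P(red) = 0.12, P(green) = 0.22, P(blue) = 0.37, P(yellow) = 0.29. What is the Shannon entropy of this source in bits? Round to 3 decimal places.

1.896 bits

H = −Σ pᵢ log₂ pᵢ.
−0.12·log₂(0.12) = 0.3671
−0.22·log₂(0.22) = 0.4806
−0.37·log₂(0.37) = 0.5307
−0.29·log₂(0.29) = 0.5179
Sum ≈ 1.8963 → 1.896 bits.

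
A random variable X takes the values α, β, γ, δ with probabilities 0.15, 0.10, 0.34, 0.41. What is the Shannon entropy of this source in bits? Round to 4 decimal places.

1.7993 bits

H = −Σ pᵢ log₂ pᵢ.
−0.15·log₂(0.15) = 0.4105
−0.10·log₂(0.10) = 0.3322
−0.34·log₂(0.34) = 0.5292
−0.41·log₂(0.41) = 0.5274
Sum ≈ 1.7993 → 1.7993 bits.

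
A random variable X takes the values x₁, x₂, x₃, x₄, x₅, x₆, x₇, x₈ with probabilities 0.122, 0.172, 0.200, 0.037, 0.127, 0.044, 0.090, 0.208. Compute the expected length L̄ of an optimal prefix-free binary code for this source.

Repeatedly combine the two least-probable nodes; the expected code length is the sum of the merged weights.
merge 37/1000 + 11/250 → 81/1000
merge 81/1000 + 9/100 → 171/1000
merge 61/500 + 127/1000 → 249/1000
merge 171/1000 + 43/250 → 343/1000
merge 1/5 + 26/125 → 51/125
merge 249/1000 + 343/1000 → 74/125
merge 51/125 + 74/125 → 1
L = 81/1000 + 171/1000 + 249/1000 + 343/1000 + 51/125 + 74/125 + 1 = 711/250 = 2.844 bits/symbol.

2.844 bits/symbol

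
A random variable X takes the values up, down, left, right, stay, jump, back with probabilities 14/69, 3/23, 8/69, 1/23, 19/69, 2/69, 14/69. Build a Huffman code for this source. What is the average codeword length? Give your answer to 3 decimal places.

Repeatedly combine the two least-probable nodes; the expected code length is the sum of the merged weights.
merge 2/69 + 1/23 → 5/69
merge 5/69 + 8/69 → 13/69
merge 3/23 + 13/69 → 22/69
merge 14/69 + 14/69 → 28/69
merge 19/69 + 22/69 → 41/69
merge 28/69 + 41/69 → 1
L = 5/69 + 13/69 + 22/69 + 28/69 + 41/69 + 1 = 178/69 ≈ 2.580 bits/symbol.

2.580 bits/symbol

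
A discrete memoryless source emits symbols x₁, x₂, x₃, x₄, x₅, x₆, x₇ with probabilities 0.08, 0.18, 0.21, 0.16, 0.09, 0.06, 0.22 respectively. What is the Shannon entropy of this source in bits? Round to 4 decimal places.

2.6694 bits

H = −Σ pᵢ log₂ pᵢ.
−0.08·log₂(0.08) = 0.2915
−0.18·log₂(0.18) = 0.4453
−0.21·log₂(0.21) = 0.4728
−0.16·log₂(0.16) = 0.4230
−0.09·log₂(0.09) = 0.3127
−0.06·log₂(0.06) = 0.2435
−0.22·log₂(0.22) = 0.4806
Sum ≈ 2.6694 → 2.6694 bits.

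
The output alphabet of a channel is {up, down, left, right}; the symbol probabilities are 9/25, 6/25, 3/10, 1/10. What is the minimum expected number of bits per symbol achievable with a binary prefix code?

1.98 bits/symbol

Repeatedly combine the two least-probable nodes; the expected code length is the sum of the merged weights.
merge 1/10 + 6/25 → 17/50
merge 3/10 + 17/50 → 16/25
merge 9/25 + 16/25 → 1
L = 17/50 + 16/25 + 1 = 99/50 = 1.98 bits/symbol.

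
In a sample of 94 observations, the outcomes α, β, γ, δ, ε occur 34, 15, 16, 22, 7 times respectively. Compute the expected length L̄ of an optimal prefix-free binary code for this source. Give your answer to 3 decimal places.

Probabilities are the counts divided by 94.
Repeatedly combine the two least-probable nodes; the expected code length is the sum of the merged weights.
merge 7/94 + 15/94 → 11/47
merge 8/47 + 11/47 → 19/47
merge 11/47 + 17/47 → 28/47
merge 19/47 + 28/47 → 1
L = 11/47 + 19/47 + 28/47 + 1 = 105/47 ≈ 2.234 bits/symbol.

2.234 bits/symbol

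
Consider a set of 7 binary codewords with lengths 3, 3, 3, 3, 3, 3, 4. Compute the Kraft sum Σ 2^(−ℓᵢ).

With common denominator 2^4 = 16: Σ 2^(−ℓᵢ) = 2/16 + 2/16 + 2/16 + 2/16 + 2/16 + 2/16 + 1/16 = 13/16 = 0.8125.

0.8125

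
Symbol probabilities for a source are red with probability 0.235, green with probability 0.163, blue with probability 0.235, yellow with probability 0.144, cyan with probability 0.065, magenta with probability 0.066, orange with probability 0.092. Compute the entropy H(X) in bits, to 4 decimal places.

2.6430 bits

H = −Σ pᵢ log₂ pᵢ.
−0.235·log₂(0.235) = 0.4910
−0.163·log₂(0.163) = 0.4266
−0.235·log₂(0.235) = 0.4910
−0.144·log₂(0.144) = 0.4026
−0.065·log₂(0.065) = 0.2563
−0.066·log₂(0.066) = 0.2588
−0.092·log₂(0.092) = 0.3167
Sum ≈ 2.6430 → 2.6430 bits.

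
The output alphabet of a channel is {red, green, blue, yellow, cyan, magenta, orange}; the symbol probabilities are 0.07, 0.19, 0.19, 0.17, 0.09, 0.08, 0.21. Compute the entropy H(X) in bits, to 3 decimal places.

2.691 bits

H = −Σ pᵢ log₂ pᵢ.
−0.07·log₂(0.07) = 0.2686
−0.19·log₂(0.19) = 0.4552
−0.19·log₂(0.19) = 0.4552
−0.17·log₂(0.17) = 0.4346
−0.09·log₂(0.09) = 0.3127
−0.08·log₂(0.08) = 0.2915
−0.21·log₂(0.21) = 0.4728
Sum ≈ 2.6906 → 2.691 bits.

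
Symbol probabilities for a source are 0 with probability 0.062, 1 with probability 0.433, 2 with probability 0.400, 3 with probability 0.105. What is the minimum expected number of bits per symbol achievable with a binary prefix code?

1.734 bits/symbol

Repeatedly combine the two least-probable nodes; the expected code length is the sum of the merged weights.
merge 31/500 + 21/200 → 167/1000
merge 167/1000 + 2/5 → 567/1000
merge 433/1000 + 567/1000 → 1
L = 167/1000 + 567/1000 + 1 = 867/500 = 1.734 bits/symbol.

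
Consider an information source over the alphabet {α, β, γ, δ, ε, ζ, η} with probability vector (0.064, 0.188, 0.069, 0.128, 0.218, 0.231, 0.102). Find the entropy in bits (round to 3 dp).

2.656 bits

H = −Σ pᵢ log₂ pᵢ.
−0.064·log₂(0.064) = 0.2538
−0.188·log₂(0.188) = 0.4533
−0.069·log₂(0.069) = 0.2662
−0.128·log₂(0.128) = 0.3796
−0.218·log₂(0.218) = 0.4791
−0.231·log₂(0.231) = 0.4883
−0.102·log₂(0.102) = 0.3359
Sum ≈ 2.6562 → 2.656 bits.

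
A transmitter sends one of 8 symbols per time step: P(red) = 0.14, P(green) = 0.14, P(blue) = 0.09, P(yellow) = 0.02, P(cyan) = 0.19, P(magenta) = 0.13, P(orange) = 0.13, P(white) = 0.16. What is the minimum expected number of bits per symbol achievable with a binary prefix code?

2.92 bits/symbol

Repeatedly combine the two least-probable nodes; the expected code length is the sum of the merged weights.
merge 1/50 + 9/100 → 11/100
merge 11/100 + 13/100 → 6/25
merge 13/100 + 7/50 → 27/100
merge 7/50 + 4/25 → 3/10
merge 19/100 + 6/25 → 43/100
merge 27/100 + 3/10 → 57/100
merge 43/100 + 57/100 → 1
L = 11/100 + 6/25 + 27/100 + 3/10 + 43/100 + 57/100 + 1 = 73/25 = 2.92 bits/symbol.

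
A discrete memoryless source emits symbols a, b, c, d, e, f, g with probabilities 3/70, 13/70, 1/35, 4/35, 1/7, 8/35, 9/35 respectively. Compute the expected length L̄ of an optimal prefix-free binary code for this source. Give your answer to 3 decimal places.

Repeatedly combine the two least-probable nodes; the expected code length is the sum of the merged weights.
merge 1/35 + 3/70 → 1/14
merge 1/14 + 4/35 → 13/70
merge 1/7 + 13/70 → 23/70
merge 13/70 + 8/35 → 29/70
merge 9/35 + 23/70 → 41/70
merge 29/70 + 41/70 → 1
L = 1/14 + 13/70 + 23/70 + 29/70 + 41/70 + 1 = 181/70 ≈ 2.586 bits/symbol.

2.586 bits/symbol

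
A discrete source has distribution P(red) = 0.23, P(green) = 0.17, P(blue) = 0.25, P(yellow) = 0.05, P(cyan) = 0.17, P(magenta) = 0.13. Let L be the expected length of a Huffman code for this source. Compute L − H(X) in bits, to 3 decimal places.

Entropy H = −Σ p log₂ p ≈ 2.4556 bits.
Huffman merges: 1/20+13/100→9/50; 17/100+17/100→17/50; 9/50+23/100→41/100; 1/4+17/50→59/100; 41/100+59/100→1. L = 63/25 ≈ 2.5200.
L − H = 2.5200 − 2.4556 = 0.064 bits.

0.064 bits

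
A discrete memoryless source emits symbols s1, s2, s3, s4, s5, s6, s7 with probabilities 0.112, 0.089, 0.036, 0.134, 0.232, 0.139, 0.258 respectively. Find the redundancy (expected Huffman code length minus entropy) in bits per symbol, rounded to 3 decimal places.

0.020 bits

Entropy H = −Σ p log₂ p ≈ 2.6146 bits.
Huffman merges: 9/250+89/1000→1/8; 14/125+1/8→237/1000; 67/500+139/1000→273/1000; 29/125+237/1000→469/1000; 129/500+273/1000→531/1000; 469/1000+531/1000→1. L = 527/200 ≈ 2.6350.
L − H = 2.6350 − 2.6146 = 0.020 bits.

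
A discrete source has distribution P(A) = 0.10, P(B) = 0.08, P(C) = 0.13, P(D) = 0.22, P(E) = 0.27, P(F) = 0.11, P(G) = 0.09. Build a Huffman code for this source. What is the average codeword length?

2.68 bits/symbol

Repeatedly combine the two least-probable nodes; the expected code length is the sum of the merged weights.
merge 2/25 + 9/100 → 17/100
merge 1/10 + 11/100 → 21/100
merge 13/100 + 17/100 → 3/10
merge 21/100 + 11/50 → 43/100
merge 27/100 + 3/10 → 57/100
merge 43/100 + 57/100 → 1
L = 17/100 + 21/100 + 3/10 + 43/100 + 57/100 + 1 = 67/25 = 2.68 bits/symbol.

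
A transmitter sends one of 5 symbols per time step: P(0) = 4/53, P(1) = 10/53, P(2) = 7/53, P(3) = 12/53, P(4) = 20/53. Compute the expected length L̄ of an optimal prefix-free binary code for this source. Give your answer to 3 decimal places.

Repeatedly combine the two least-probable nodes; the expected code length is the sum of the merged weights.
merge 4/53 + 7/53 → 11/53
merge 10/53 + 11/53 → 21/53
merge 12/53 + 20/53 → 32/53
merge 21/53 + 32/53 → 1
L = 11/53 + 21/53 + 32/53 + 1 = 117/53 ≈ 2.208 bits/symbol.

2.208 bits/symbol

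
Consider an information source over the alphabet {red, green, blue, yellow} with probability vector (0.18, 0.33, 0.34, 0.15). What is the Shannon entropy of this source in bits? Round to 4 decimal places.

H = −Σ pᵢ log₂ pᵢ.
−0.18·log₂(0.18) = 0.4453
−0.33·log₂(0.33) = 0.5278
−0.34·log₂(0.34) = 0.5292
−0.15·log₂(0.15) = 0.4105
Sum ≈ 1.9128 → 1.9128 bits.

1.9128 bits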